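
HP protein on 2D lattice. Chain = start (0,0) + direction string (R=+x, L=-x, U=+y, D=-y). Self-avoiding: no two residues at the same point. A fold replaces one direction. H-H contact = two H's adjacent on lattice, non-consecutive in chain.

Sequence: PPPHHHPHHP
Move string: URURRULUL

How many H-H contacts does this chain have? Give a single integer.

Answer: 1

Derivation:
Positions: [(0, 0), (0, 1), (1, 1), (1, 2), (2, 2), (3, 2), (3, 3), (2, 3), (2, 4), (1, 4)]
H-H contact: residue 4 @(2,2) - residue 7 @(2, 3)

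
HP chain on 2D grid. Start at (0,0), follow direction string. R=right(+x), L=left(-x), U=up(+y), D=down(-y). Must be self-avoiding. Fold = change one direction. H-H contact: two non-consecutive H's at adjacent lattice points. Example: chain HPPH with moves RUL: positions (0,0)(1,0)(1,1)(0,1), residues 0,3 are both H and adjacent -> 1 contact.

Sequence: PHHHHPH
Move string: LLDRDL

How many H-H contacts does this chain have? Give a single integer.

Answer: 2

Derivation:
Positions: [(0, 0), (-1, 0), (-2, 0), (-2, -1), (-1, -1), (-1, -2), (-2, -2)]
H-H contact: residue 1 @(-1,0) - residue 4 @(-1, -1)
H-H contact: residue 3 @(-2,-1) - residue 6 @(-2, -2)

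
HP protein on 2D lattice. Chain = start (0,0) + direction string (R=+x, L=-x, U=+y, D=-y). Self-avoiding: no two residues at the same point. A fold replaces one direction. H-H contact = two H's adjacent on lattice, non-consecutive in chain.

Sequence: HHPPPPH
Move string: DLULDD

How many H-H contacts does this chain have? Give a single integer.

Positions: [(0, 0), (0, -1), (-1, -1), (-1, 0), (-2, 0), (-2, -1), (-2, -2)]
No H-H contacts found.

Answer: 0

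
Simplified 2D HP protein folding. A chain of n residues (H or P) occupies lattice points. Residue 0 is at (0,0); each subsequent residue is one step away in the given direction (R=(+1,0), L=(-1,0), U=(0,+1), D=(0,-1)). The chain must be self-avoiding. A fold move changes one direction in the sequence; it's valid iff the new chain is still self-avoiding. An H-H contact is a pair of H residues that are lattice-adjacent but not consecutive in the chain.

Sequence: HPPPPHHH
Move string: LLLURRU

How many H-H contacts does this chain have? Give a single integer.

Positions: [(0, 0), (-1, 0), (-2, 0), (-3, 0), (-3, 1), (-2, 1), (-1, 1), (-1, 2)]
No H-H contacts found.

Answer: 0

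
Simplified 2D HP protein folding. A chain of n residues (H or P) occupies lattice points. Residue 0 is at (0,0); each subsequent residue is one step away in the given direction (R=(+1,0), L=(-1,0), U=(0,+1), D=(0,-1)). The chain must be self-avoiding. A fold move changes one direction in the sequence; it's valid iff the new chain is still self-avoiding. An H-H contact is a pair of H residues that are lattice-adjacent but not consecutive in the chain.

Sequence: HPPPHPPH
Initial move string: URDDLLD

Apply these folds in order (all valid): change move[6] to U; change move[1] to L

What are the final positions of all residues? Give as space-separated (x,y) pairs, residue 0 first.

Answer: (0,0) (0,1) (-1,1) (-1,0) (-1,-1) (-2,-1) (-3,-1) (-3,0)

Derivation:
Initial moves: URDDLLD
Fold: move[6]->U => URDDLLU (positions: [(0, 0), (0, 1), (1, 1), (1, 0), (1, -1), (0, -1), (-1, -1), (-1, 0)])
Fold: move[1]->L => ULDDLLU (positions: [(0, 0), (0, 1), (-1, 1), (-1, 0), (-1, -1), (-2, -1), (-3, -1), (-3, 0)])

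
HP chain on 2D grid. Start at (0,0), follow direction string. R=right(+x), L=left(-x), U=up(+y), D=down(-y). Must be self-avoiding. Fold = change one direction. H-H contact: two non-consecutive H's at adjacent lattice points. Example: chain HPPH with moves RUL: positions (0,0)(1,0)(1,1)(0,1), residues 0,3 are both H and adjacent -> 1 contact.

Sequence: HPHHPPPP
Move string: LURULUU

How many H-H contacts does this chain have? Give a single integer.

Positions: [(0, 0), (-1, 0), (-1, 1), (0, 1), (0, 2), (-1, 2), (-1, 3), (-1, 4)]
H-H contact: residue 0 @(0,0) - residue 3 @(0, 1)

Answer: 1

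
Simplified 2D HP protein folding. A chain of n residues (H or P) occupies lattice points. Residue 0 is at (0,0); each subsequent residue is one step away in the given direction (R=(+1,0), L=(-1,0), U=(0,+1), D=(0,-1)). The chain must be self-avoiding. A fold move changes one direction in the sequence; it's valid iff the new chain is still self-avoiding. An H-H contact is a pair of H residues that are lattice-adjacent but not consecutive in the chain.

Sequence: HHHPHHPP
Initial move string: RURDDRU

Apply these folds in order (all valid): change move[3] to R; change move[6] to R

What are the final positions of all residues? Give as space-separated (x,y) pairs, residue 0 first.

Answer: (0,0) (1,0) (1,1) (2,1) (3,1) (3,0) (4,0) (5,0)

Derivation:
Initial moves: RURDDRU
Fold: move[3]->R => RURRDRU (positions: [(0, 0), (1, 0), (1, 1), (2, 1), (3, 1), (3, 0), (4, 0), (4, 1)])
Fold: move[6]->R => RURRDRR (positions: [(0, 0), (1, 0), (1, 1), (2, 1), (3, 1), (3, 0), (4, 0), (5, 0)])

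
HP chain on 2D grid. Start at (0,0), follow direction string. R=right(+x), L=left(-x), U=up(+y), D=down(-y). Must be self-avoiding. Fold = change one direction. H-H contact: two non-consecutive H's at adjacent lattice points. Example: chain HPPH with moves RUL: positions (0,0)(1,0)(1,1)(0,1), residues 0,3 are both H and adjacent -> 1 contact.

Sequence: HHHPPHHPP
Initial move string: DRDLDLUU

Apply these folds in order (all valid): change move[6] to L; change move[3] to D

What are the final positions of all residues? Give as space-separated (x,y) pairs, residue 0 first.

Answer: (0,0) (0,-1) (1,-1) (1,-2) (1,-3) (1,-4) (0,-4) (-1,-4) (-1,-3)

Derivation:
Initial moves: DRDLDLUU
Fold: move[6]->L => DRDLDLLU (positions: [(0, 0), (0, -1), (1, -1), (1, -2), (0, -2), (0, -3), (-1, -3), (-2, -3), (-2, -2)])
Fold: move[3]->D => DRDDDLLU (positions: [(0, 0), (0, -1), (1, -1), (1, -2), (1, -3), (1, -4), (0, -4), (-1, -4), (-1, -3)])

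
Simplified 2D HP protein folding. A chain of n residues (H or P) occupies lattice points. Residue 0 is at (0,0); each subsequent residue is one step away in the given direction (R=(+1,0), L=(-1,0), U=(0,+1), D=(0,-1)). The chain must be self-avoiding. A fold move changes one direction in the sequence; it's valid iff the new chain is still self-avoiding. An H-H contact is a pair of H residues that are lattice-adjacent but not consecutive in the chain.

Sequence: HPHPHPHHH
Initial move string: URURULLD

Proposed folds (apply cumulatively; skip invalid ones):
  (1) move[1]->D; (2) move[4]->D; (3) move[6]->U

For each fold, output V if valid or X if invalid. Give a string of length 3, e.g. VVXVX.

Initial: URURULLD -> [(0, 0), (0, 1), (1, 1), (1, 2), (2, 2), (2, 3), (1, 3), (0, 3), (0, 2)]
Fold 1: move[1]->D => UDURULLD INVALID (collision), skipped
Fold 2: move[4]->D => URURDLLD INVALID (collision), skipped
Fold 3: move[6]->U => URURULUD INVALID (collision), skipped

Answer: XXX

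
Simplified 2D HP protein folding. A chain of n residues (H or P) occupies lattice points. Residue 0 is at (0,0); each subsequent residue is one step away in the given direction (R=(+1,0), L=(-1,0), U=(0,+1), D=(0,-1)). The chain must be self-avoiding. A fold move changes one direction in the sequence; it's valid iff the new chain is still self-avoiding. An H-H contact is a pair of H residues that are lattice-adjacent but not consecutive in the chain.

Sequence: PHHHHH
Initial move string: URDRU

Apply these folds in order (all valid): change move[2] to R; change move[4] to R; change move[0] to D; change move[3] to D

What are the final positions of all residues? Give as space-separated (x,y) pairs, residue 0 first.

Initial moves: URDRU
Fold: move[2]->R => URRRU (positions: [(0, 0), (0, 1), (1, 1), (2, 1), (3, 1), (3, 2)])
Fold: move[4]->R => URRRR (positions: [(0, 0), (0, 1), (1, 1), (2, 1), (3, 1), (4, 1)])
Fold: move[0]->D => DRRRR (positions: [(0, 0), (0, -1), (1, -1), (2, -1), (3, -1), (4, -1)])
Fold: move[3]->D => DRRDR (positions: [(0, 0), (0, -1), (1, -1), (2, -1), (2, -2), (3, -2)])

Answer: (0,0) (0,-1) (1,-1) (2,-1) (2,-2) (3,-2)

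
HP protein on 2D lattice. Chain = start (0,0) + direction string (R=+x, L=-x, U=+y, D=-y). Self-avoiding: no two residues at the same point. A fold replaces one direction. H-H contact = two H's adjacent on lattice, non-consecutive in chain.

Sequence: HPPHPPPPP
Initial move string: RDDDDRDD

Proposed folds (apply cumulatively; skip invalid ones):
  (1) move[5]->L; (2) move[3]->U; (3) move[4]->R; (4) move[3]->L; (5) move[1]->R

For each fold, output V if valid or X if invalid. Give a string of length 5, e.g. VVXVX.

Initial: RDDDDRDD -> [(0, 0), (1, 0), (1, -1), (1, -2), (1, -3), (1, -4), (2, -4), (2, -5), (2, -6)]
Fold 1: move[5]->L => RDDDDLDD VALID
Fold 2: move[3]->U => RDDUDLDD INVALID (collision), skipped
Fold 3: move[4]->R => RDDDRLDD INVALID (collision), skipped
Fold 4: move[3]->L => RDDLDLDD VALID
Fold 5: move[1]->R => RRDLDLDD VALID

Answer: VXXVV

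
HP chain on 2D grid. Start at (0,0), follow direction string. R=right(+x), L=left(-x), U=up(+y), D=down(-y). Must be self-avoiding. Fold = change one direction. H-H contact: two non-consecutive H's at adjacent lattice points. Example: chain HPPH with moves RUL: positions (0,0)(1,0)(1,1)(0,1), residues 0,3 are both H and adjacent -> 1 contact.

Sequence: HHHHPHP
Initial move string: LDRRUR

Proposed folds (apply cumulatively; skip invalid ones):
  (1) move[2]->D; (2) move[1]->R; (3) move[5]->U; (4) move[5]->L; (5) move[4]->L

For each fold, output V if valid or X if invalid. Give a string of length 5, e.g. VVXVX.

Answer: VXXXX

Derivation:
Initial: LDRRUR -> [(0, 0), (-1, 0), (-1, -1), (0, -1), (1, -1), (1, 0), (2, 0)]
Fold 1: move[2]->D => LDDRUR VALID
Fold 2: move[1]->R => LRDRUR INVALID (collision), skipped
Fold 3: move[5]->U => LDDRUU INVALID (collision), skipped
Fold 4: move[5]->L => LDDRUL INVALID (collision), skipped
Fold 5: move[4]->L => LDDRLR INVALID (collision), skipped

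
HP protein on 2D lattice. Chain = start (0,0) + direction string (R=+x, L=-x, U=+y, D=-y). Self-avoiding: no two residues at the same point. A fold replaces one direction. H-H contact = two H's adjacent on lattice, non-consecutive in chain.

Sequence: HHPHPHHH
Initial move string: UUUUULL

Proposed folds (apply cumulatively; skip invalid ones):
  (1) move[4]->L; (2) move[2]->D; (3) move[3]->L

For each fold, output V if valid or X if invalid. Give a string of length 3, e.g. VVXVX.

Initial: UUUUULL -> [(0, 0), (0, 1), (0, 2), (0, 3), (0, 4), (0, 5), (-1, 5), (-2, 5)]
Fold 1: move[4]->L => UUUULLL VALID
Fold 2: move[2]->D => UUDULLL INVALID (collision), skipped
Fold 3: move[3]->L => UUULLLL VALID

Answer: VXV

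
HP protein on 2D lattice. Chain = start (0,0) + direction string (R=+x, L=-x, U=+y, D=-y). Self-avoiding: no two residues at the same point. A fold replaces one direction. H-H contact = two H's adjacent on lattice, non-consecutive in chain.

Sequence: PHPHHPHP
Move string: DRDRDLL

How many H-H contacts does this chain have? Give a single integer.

Positions: [(0, 0), (0, -1), (1, -1), (1, -2), (2, -2), (2, -3), (1, -3), (0, -3)]
H-H contact: residue 3 @(1,-2) - residue 6 @(1, -3)

Answer: 1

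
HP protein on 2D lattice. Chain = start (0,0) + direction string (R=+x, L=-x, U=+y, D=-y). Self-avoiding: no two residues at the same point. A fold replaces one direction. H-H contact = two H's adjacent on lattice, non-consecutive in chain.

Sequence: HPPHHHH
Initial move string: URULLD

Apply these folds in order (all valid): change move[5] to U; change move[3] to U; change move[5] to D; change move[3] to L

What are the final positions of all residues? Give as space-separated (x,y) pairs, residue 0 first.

Initial moves: URULLD
Fold: move[5]->U => URULLU (positions: [(0, 0), (0, 1), (1, 1), (1, 2), (0, 2), (-1, 2), (-1, 3)])
Fold: move[3]->U => URUULU (positions: [(0, 0), (0, 1), (1, 1), (1, 2), (1, 3), (0, 3), (0, 4)])
Fold: move[5]->D => URUULD (positions: [(0, 0), (0, 1), (1, 1), (1, 2), (1, 3), (0, 3), (0, 2)])
Fold: move[3]->L => URULLD (positions: [(0, 0), (0, 1), (1, 1), (1, 2), (0, 2), (-1, 2), (-1, 1)])

Answer: (0,0) (0,1) (1,1) (1,2) (0,2) (-1,2) (-1,1)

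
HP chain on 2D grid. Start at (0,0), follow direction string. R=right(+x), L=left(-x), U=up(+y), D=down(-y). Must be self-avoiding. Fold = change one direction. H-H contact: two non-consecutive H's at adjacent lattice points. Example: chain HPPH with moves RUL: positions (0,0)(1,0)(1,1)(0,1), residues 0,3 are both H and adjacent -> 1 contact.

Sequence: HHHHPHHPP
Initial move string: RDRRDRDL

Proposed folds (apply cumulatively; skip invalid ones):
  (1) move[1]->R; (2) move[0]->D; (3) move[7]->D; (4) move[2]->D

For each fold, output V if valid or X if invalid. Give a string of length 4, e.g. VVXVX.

Initial: RDRRDRDL -> [(0, 0), (1, 0), (1, -1), (2, -1), (3, -1), (3, -2), (4, -2), (4, -3), (3, -3)]
Fold 1: move[1]->R => RRRRDRDL VALID
Fold 2: move[0]->D => DRRRDRDL VALID
Fold 3: move[7]->D => DRRRDRDD VALID
Fold 4: move[2]->D => DRDRDRDD VALID

Answer: VVVV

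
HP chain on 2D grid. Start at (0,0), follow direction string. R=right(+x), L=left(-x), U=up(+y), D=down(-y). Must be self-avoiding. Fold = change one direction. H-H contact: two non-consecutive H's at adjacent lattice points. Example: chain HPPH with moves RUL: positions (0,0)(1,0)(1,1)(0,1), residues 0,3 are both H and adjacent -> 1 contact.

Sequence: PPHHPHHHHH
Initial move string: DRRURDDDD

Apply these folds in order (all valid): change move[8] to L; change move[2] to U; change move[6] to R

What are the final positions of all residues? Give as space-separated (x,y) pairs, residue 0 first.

Answer: (0,0) (0,-1) (1,-1) (1,0) (1,1) (2,1) (2,0) (3,0) (3,-1) (2,-1)

Derivation:
Initial moves: DRRURDDDD
Fold: move[8]->L => DRRURDDDL (positions: [(0, 0), (0, -1), (1, -1), (2, -1), (2, 0), (3, 0), (3, -1), (3, -2), (3, -3), (2, -3)])
Fold: move[2]->U => DRUURDDDL (positions: [(0, 0), (0, -1), (1, -1), (1, 0), (1, 1), (2, 1), (2, 0), (2, -1), (2, -2), (1, -2)])
Fold: move[6]->R => DRUURDRDL (positions: [(0, 0), (0, -1), (1, -1), (1, 0), (1, 1), (2, 1), (2, 0), (3, 0), (3, -1), (2, -1)])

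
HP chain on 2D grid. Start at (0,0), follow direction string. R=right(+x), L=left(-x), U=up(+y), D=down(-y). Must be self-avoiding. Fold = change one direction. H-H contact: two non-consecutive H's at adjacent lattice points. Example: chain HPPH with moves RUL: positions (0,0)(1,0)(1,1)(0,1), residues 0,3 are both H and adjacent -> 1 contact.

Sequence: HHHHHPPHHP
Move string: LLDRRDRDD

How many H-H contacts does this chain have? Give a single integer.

Answer: 1

Derivation:
Positions: [(0, 0), (-1, 0), (-2, 0), (-2, -1), (-1, -1), (0, -1), (0, -2), (1, -2), (1, -3), (1, -4)]
H-H contact: residue 1 @(-1,0) - residue 4 @(-1, -1)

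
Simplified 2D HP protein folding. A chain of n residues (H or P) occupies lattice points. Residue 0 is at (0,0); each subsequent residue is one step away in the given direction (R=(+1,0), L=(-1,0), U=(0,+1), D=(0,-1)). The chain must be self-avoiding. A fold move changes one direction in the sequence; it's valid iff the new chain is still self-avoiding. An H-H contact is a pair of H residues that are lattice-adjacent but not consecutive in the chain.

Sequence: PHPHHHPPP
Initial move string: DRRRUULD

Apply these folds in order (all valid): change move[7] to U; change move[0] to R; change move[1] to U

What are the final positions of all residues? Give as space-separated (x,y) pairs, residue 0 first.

Answer: (0,0) (1,0) (1,1) (2,1) (3,1) (3,2) (3,3) (2,3) (2,4)

Derivation:
Initial moves: DRRRUULD
Fold: move[7]->U => DRRRUULU (positions: [(0, 0), (0, -1), (1, -1), (2, -1), (3, -1), (3, 0), (3, 1), (2, 1), (2, 2)])
Fold: move[0]->R => RRRRUULU (positions: [(0, 0), (1, 0), (2, 0), (3, 0), (4, 0), (4, 1), (4, 2), (3, 2), (3, 3)])
Fold: move[1]->U => RURRUULU (positions: [(0, 0), (1, 0), (1, 1), (2, 1), (3, 1), (3, 2), (3, 3), (2, 3), (2, 4)])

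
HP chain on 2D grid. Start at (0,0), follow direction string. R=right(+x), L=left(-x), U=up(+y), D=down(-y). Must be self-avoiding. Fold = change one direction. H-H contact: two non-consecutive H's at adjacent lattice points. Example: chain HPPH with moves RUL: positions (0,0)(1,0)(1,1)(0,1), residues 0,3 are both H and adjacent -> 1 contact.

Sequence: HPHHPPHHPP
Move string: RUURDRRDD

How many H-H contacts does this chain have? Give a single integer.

Answer: 0

Derivation:
Positions: [(0, 0), (1, 0), (1, 1), (1, 2), (2, 2), (2, 1), (3, 1), (4, 1), (4, 0), (4, -1)]
No H-H contacts found.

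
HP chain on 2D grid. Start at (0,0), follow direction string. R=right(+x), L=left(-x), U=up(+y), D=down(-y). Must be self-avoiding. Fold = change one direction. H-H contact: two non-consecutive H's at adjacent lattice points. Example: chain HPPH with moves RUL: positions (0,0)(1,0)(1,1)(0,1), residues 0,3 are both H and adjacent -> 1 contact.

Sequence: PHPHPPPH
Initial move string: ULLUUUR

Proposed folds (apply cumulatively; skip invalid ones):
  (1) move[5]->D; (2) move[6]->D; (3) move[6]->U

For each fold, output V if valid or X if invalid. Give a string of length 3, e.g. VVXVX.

Answer: XXV

Derivation:
Initial: ULLUUUR -> [(0, 0), (0, 1), (-1, 1), (-2, 1), (-2, 2), (-2, 3), (-2, 4), (-1, 4)]
Fold 1: move[5]->D => ULLUUDR INVALID (collision), skipped
Fold 2: move[6]->D => ULLUUUD INVALID (collision), skipped
Fold 3: move[6]->U => ULLUUUU VALID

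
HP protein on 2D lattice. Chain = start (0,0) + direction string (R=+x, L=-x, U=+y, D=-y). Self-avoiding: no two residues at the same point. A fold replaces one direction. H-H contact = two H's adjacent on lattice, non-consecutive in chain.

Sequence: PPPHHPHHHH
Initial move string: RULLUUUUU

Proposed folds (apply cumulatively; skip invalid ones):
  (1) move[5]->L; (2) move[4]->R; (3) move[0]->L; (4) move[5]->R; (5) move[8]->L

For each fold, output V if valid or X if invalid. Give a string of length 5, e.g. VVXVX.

Answer: VXVVV

Derivation:
Initial: RULLUUUUU -> [(0, 0), (1, 0), (1, 1), (0, 1), (-1, 1), (-1, 2), (-1, 3), (-1, 4), (-1, 5), (-1, 6)]
Fold 1: move[5]->L => RULLULUUU VALID
Fold 2: move[4]->R => RULLRLUUU INVALID (collision), skipped
Fold 3: move[0]->L => LULLULUUU VALID
Fold 4: move[5]->R => LULLURUUU VALID
Fold 5: move[8]->L => LULLURUUL VALID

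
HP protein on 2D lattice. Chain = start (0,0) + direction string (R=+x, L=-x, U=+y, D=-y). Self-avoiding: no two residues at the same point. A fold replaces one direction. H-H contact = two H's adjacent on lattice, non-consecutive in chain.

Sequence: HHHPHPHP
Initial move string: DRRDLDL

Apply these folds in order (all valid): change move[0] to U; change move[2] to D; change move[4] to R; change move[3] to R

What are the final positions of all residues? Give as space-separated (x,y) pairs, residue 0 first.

Answer: (0,0) (0,1) (1,1) (1,0) (2,0) (3,0) (3,-1) (2,-1)

Derivation:
Initial moves: DRRDLDL
Fold: move[0]->U => URRDLDL (positions: [(0, 0), (0, 1), (1, 1), (2, 1), (2, 0), (1, 0), (1, -1), (0, -1)])
Fold: move[2]->D => URDDLDL (positions: [(0, 0), (0, 1), (1, 1), (1, 0), (1, -1), (0, -1), (0, -2), (-1, -2)])
Fold: move[4]->R => URDDRDL (positions: [(0, 0), (0, 1), (1, 1), (1, 0), (1, -1), (2, -1), (2, -2), (1, -2)])
Fold: move[3]->R => URDRRDL (positions: [(0, 0), (0, 1), (1, 1), (1, 0), (2, 0), (3, 0), (3, -1), (2, -1)])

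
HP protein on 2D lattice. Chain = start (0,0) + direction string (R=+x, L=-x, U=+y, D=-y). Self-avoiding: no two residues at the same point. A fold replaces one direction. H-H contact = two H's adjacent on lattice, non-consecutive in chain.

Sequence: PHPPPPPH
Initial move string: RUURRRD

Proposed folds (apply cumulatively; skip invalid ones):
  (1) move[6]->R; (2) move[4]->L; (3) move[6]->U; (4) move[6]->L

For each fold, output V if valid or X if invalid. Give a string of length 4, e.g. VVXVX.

Initial: RUURRRD -> [(0, 0), (1, 0), (1, 1), (1, 2), (2, 2), (3, 2), (4, 2), (4, 1)]
Fold 1: move[6]->R => RUURRRR VALID
Fold 2: move[4]->L => RUURLRR INVALID (collision), skipped
Fold 3: move[6]->U => RUURRRU VALID
Fold 4: move[6]->L => RUURRRL INVALID (collision), skipped

Answer: VXVX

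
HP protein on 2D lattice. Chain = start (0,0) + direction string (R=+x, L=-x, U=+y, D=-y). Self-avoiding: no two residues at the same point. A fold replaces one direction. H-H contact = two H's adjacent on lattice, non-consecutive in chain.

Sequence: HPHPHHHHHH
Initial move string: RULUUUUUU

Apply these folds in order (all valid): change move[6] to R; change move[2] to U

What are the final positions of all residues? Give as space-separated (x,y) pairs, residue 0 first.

Answer: (0,0) (1,0) (1,1) (1,2) (1,3) (1,4) (1,5) (2,5) (2,6) (2,7)

Derivation:
Initial moves: RULUUUUUU
Fold: move[6]->R => RULUUURUU (positions: [(0, 0), (1, 0), (1, 1), (0, 1), (0, 2), (0, 3), (0, 4), (1, 4), (1, 5), (1, 6)])
Fold: move[2]->U => RUUUUURUU (positions: [(0, 0), (1, 0), (1, 1), (1, 2), (1, 3), (1, 4), (1, 5), (2, 5), (2, 6), (2, 7)])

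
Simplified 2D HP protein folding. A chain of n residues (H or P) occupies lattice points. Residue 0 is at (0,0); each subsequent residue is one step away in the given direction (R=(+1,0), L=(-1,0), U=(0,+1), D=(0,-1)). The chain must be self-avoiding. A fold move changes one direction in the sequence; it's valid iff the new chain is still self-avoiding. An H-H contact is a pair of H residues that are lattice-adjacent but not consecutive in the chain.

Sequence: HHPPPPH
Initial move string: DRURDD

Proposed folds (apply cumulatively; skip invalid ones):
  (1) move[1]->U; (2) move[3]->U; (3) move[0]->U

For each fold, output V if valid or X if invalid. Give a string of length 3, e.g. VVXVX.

Initial: DRURDD -> [(0, 0), (0, -1), (1, -1), (1, 0), (2, 0), (2, -1), (2, -2)]
Fold 1: move[1]->U => DUURDD INVALID (collision), skipped
Fold 2: move[3]->U => DRUUDD INVALID (collision), skipped
Fold 3: move[0]->U => URURDD VALID

Answer: XXV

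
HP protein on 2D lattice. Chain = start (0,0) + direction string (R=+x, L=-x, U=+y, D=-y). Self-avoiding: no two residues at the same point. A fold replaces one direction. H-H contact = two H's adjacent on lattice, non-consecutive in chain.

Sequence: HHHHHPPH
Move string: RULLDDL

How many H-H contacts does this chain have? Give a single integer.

Answer: 1

Derivation:
Positions: [(0, 0), (1, 0), (1, 1), (0, 1), (-1, 1), (-1, 0), (-1, -1), (-2, -1)]
H-H contact: residue 0 @(0,0) - residue 3 @(0, 1)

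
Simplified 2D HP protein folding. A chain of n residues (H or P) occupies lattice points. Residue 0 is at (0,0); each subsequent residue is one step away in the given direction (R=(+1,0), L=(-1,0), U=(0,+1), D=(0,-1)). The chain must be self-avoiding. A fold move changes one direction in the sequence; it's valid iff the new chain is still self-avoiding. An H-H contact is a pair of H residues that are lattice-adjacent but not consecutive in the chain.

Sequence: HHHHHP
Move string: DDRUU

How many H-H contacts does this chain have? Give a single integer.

Positions: [(0, 0), (0, -1), (0, -2), (1, -2), (1, -1), (1, 0)]
H-H contact: residue 1 @(0,-1) - residue 4 @(1, -1)

Answer: 1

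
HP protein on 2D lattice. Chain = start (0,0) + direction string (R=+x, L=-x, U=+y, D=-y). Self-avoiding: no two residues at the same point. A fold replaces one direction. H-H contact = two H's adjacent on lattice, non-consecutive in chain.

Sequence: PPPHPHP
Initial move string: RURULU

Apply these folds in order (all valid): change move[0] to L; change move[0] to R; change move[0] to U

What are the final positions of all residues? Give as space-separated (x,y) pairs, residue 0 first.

Answer: (0,0) (0,1) (0,2) (1,2) (1,3) (0,3) (0,4)

Derivation:
Initial moves: RURULU
Fold: move[0]->L => LURULU (positions: [(0, 0), (-1, 0), (-1, 1), (0, 1), (0, 2), (-1, 2), (-1, 3)])
Fold: move[0]->R => RURULU (positions: [(0, 0), (1, 0), (1, 1), (2, 1), (2, 2), (1, 2), (1, 3)])
Fold: move[0]->U => UURULU (positions: [(0, 0), (0, 1), (0, 2), (1, 2), (1, 3), (0, 3), (0, 4)])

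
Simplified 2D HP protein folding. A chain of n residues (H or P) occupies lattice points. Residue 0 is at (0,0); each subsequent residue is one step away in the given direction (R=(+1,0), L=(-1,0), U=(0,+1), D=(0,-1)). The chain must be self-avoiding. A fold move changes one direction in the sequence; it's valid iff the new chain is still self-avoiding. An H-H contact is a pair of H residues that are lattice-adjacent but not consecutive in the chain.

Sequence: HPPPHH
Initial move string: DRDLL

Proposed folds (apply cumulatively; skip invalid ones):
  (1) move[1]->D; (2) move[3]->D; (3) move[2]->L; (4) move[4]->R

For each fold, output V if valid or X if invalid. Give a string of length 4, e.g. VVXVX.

Initial: DRDLL -> [(0, 0), (0, -1), (1, -1), (1, -2), (0, -2), (-1, -2)]
Fold 1: move[1]->D => DDDLL VALID
Fold 2: move[3]->D => DDDDL VALID
Fold 3: move[2]->L => DDLDL VALID
Fold 4: move[4]->R => DDLDR VALID

Answer: VVVV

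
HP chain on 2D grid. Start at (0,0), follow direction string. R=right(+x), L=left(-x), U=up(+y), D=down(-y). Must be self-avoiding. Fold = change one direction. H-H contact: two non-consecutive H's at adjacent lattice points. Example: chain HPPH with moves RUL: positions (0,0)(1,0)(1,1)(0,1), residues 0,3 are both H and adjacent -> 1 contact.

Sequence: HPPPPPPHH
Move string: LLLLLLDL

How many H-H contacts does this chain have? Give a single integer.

Answer: 0

Derivation:
Positions: [(0, 0), (-1, 0), (-2, 0), (-3, 0), (-4, 0), (-5, 0), (-6, 0), (-6, -1), (-7, -1)]
No H-H contacts found.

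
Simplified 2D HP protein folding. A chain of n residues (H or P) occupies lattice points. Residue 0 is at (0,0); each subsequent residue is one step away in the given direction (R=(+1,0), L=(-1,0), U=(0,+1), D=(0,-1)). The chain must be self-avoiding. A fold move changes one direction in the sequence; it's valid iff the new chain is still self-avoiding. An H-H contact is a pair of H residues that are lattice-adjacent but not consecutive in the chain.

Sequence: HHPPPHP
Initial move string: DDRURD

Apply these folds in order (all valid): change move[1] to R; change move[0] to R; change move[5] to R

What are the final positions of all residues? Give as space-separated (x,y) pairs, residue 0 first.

Answer: (0,0) (1,0) (2,0) (3,0) (3,1) (4,1) (5,1)

Derivation:
Initial moves: DDRURD
Fold: move[1]->R => DRRURD (positions: [(0, 0), (0, -1), (1, -1), (2, -1), (2, 0), (3, 0), (3, -1)])
Fold: move[0]->R => RRRURD (positions: [(0, 0), (1, 0), (2, 0), (3, 0), (3, 1), (4, 1), (4, 0)])
Fold: move[5]->R => RRRURR (positions: [(0, 0), (1, 0), (2, 0), (3, 0), (3, 1), (4, 1), (5, 1)])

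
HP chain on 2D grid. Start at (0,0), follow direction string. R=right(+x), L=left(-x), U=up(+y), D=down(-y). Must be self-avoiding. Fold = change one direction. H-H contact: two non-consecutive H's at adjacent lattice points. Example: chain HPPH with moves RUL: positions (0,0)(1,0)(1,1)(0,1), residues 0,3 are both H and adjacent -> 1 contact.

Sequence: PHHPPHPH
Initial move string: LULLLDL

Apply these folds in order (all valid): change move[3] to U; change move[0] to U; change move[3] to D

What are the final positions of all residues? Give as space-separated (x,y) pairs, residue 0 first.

Initial moves: LULLLDL
Fold: move[3]->U => LULULDL (positions: [(0, 0), (-1, 0), (-1, 1), (-2, 1), (-2, 2), (-3, 2), (-3, 1), (-4, 1)])
Fold: move[0]->U => UULULDL (positions: [(0, 0), (0, 1), (0, 2), (-1, 2), (-1, 3), (-2, 3), (-2, 2), (-3, 2)])
Fold: move[3]->D => UULDLDL (positions: [(0, 0), (0, 1), (0, 2), (-1, 2), (-1, 1), (-2, 1), (-2, 0), (-3, 0)])

Answer: (0,0) (0,1) (0,2) (-1,2) (-1,1) (-2,1) (-2,0) (-3,0)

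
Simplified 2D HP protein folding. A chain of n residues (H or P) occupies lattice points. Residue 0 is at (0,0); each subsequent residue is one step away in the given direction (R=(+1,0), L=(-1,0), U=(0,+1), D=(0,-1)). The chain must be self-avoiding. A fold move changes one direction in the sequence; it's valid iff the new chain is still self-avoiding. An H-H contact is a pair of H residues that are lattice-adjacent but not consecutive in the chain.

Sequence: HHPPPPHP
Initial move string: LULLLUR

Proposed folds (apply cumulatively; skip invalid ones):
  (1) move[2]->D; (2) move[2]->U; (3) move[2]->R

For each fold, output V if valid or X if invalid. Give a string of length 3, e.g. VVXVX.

Initial: LULLLUR -> [(0, 0), (-1, 0), (-1, 1), (-2, 1), (-3, 1), (-4, 1), (-4, 2), (-3, 2)]
Fold 1: move[2]->D => LUDLLUR INVALID (collision), skipped
Fold 2: move[2]->U => LUULLUR VALID
Fold 3: move[2]->R => LURLLUR INVALID (collision), skipped

Answer: XVX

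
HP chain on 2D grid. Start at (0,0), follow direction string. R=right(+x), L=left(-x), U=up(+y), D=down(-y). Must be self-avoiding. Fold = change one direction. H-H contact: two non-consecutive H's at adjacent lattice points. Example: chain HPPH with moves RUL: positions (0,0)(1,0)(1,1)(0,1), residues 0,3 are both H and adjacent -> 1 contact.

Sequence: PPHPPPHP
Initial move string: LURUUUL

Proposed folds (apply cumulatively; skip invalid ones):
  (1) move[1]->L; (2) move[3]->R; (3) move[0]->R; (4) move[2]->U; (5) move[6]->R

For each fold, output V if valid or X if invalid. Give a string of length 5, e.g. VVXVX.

Initial: LURUUUL -> [(0, 0), (-1, 0), (-1, 1), (0, 1), (0, 2), (0, 3), (0, 4), (-1, 4)]
Fold 1: move[1]->L => LLRUUUL INVALID (collision), skipped
Fold 2: move[3]->R => LURRUUL VALID
Fold 3: move[0]->R => RURRUUL VALID
Fold 4: move[2]->U => RUURUUL VALID
Fold 5: move[6]->R => RUURUUR VALID

Answer: XVVVV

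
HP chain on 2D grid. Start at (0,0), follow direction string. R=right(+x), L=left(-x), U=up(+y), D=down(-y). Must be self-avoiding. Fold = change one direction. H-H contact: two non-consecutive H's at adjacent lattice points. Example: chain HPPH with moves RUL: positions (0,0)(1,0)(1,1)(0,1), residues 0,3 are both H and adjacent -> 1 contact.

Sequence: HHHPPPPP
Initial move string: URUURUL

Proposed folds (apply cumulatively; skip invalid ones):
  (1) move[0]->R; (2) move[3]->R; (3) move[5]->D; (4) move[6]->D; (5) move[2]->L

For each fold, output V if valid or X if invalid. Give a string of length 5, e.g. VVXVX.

Answer: VVVVX

Derivation:
Initial: URUURUL -> [(0, 0), (0, 1), (1, 1), (1, 2), (1, 3), (2, 3), (2, 4), (1, 4)]
Fold 1: move[0]->R => RRUURUL VALID
Fold 2: move[3]->R => RRURRUL VALID
Fold 3: move[5]->D => RRURRDL VALID
Fold 4: move[6]->D => RRURRDD VALID
Fold 5: move[2]->L => RRLRRDD INVALID (collision), skipped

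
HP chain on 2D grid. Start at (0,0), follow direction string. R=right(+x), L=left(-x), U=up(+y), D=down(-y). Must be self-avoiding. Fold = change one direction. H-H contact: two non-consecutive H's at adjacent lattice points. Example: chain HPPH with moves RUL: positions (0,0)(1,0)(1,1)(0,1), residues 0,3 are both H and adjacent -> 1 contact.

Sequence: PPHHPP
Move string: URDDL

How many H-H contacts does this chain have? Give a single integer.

Positions: [(0, 0), (0, 1), (1, 1), (1, 0), (1, -1), (0, -1)]
No H-H contacts found.

Answer: 0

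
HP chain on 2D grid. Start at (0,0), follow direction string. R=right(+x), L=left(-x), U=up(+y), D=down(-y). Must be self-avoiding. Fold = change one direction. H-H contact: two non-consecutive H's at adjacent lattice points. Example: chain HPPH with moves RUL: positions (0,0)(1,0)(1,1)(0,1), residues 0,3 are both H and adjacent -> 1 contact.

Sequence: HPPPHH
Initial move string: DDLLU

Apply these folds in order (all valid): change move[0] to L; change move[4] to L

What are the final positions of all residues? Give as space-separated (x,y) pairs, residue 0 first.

Initial moves: DDLLU
Fold: move[0]->L => LDLLU (positions: [(0, 0), (-1, 0), (-1, -1), (-2, -1), (-3, -1), (-3, 0)])
Fold: move[4]->L => LDLLL (positions: [(0, 0), (-1, 0), (-1, -1), (-2, -1), (-3, -1), (-4, -1)])

Answer: (0,0) (-1,0) (-1,-1) (-2,-1) (-3,-1) (-4,-1)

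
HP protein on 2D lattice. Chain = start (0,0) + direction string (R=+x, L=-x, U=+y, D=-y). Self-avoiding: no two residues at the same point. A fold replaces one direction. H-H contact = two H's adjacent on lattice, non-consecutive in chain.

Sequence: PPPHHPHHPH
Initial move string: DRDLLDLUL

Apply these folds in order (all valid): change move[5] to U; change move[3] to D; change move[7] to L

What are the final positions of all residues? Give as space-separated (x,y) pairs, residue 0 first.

Answer: (0,0) (0,-1) (1,-1) (1,-2) (1,-3) (0,-3) (0,-2) (-1,-2) (-2,-2) (-3,-2)

Derivation:
Initial moves: DRDLLDLUL
Fold: move[5]->U => DRDLLULUL (positions: [(0, 0), (0, -1), (1, -1), (1, -2), (0, -2), (-1, -2), (-1, -1), (-2, -1), (-2, 0), (-3, 0)])
Fold: move[3]->D => DRDDLULUL (positions: [(0, 0), (0, -1), (1, -1), (1, -2), (1, -3), (0, -3), (0, -2), (-1, -2), (-1, -1), (-2, -1)])
Fold: move[7]->L => DRDDLULLL (positions: [(0, 0), (0, -1), (1, -1), (1, -2), (1, -3), (0, -3), (0, -2), (-1, -2), (-2, -2), (-3, -2)])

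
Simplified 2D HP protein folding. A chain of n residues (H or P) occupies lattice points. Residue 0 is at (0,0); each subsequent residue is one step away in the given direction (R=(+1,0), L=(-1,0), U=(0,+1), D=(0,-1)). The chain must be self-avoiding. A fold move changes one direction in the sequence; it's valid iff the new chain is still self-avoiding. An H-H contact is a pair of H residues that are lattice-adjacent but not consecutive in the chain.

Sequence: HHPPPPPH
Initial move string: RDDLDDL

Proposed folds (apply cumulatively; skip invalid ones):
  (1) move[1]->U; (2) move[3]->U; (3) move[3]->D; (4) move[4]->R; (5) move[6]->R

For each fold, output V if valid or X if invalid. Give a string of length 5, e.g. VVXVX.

Answer: XXVVV

Derivation:
Initial: RDDLDDL -> [(0, 0), (1, 0), (1, -1), (1, -2), (0, -2), (0, -3), (0, -4), (-1, -4)]
Fold 1: move[1]->U => RUDLDDL INVALID (collision), skipped
Fold 2: move[3]->U => RDDUDDL INVALID (collision), skipped
Fold 3: move[3]->D => RDDDDDL VALID
Fold 4: move[4]->R => RDDDRDL VALID
Fold 5: move[6]->R => RDDDRDR VALID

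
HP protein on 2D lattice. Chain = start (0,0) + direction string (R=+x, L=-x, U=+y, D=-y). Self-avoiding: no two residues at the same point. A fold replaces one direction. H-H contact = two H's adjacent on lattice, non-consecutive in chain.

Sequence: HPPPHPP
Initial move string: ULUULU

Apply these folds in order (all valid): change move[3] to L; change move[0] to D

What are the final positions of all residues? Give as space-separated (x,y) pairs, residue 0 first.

Initial moves: ULUULU
Fold: move[3]->L => ULULLU (positions: [(0, 0), (0, 1), (-1, 1), (-1, 2), (-2, 2), (-3, 2), (-3, 3)])
Fold: move[0]->D => DLULLU (positions: [(0, 0), (0, -1), (-1, -1), (-1, 0), (-2, 0), (-3, 0), (-3, 1)])

Answer: (0,0) (0,-1) (-1,-1) (-1,0) (-2,0) (-3,0) (-3,1)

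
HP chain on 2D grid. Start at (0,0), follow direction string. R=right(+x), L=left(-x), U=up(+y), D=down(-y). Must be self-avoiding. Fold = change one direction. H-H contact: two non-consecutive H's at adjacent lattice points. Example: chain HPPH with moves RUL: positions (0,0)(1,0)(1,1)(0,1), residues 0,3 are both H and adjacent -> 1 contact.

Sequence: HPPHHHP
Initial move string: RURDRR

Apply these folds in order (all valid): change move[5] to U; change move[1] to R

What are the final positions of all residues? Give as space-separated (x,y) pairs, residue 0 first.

Answer: (0,0) (1,0) (2,0) (3,0) (3,-1) (4,-1) (4,0)

Derivation:
Initial moves: RURDRR
Fold: move[5]->U => RURDRU (positions: [(0, 0), (1, 0), (1, 1), (2, 1), (2, 0), (3, 0), (3, 1)])
Fold: move[1]->R => RRRDRU (positions: [(0, 0), (1, 0), (2, 0), (3, 0), (3, -1), (4, -1), (4, 0)])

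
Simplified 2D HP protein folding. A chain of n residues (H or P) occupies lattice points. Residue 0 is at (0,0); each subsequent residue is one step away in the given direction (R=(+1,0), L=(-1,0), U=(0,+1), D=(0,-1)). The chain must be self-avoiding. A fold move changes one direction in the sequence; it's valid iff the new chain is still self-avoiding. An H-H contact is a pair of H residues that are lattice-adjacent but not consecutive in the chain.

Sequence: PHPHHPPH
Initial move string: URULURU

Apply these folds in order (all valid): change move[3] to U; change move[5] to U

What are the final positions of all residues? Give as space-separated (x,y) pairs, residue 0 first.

Initial moves: URULURU
Fold: move[3]->U => URUUURU (positions: [(0, 0), (0, 1), (1, 1), (1, 2), (1, 3), (1, 4), (2, 4), (2, 5)])
Fold: move[5]->U => URUUUUU (positions: [(0, 0), (0, 1), (1, 1), (1, 2), (1, 3), (1, 4), (1, 5), (1, 6)])

Answer: (0,0) (0,1) (1,1) (1,2) (1,3) (1,4) (1,5) (1,6)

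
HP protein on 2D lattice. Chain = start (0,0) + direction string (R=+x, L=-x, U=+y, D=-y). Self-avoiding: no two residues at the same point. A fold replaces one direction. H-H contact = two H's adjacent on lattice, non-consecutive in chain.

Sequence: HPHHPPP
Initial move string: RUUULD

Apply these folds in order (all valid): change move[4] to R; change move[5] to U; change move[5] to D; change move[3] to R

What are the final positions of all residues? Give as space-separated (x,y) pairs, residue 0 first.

Answer: (0,0) (1,0) (1,1) (1,2) (2,2) (3,2) (3,1)

Derivation:
Initial moves: RUUULD
Fold: move[4]->R => RUUURD (positions: [(0, 0), (1, 0), (1, 1), (1, 2), (1, 3), (2, 3), (2, 2)])
Fold: move[5]->U => RUUURU (positions: [(0, 0), (1, 0), (1, 1), (1, 2), (1, 3), (2, 3), (2, 4)])
Fold: move[5]->D => RUUURD (positions: [(0, 0), (1, 0), (1, 1), (1, 2), (1, 3), (2, 3), (2, 2)])
Fold: move[3]->R => RUURRD (positions: [(0, 0), (1, 0), (1, 1), (1, 2), (2, 2), (3, 2), (3, 1)])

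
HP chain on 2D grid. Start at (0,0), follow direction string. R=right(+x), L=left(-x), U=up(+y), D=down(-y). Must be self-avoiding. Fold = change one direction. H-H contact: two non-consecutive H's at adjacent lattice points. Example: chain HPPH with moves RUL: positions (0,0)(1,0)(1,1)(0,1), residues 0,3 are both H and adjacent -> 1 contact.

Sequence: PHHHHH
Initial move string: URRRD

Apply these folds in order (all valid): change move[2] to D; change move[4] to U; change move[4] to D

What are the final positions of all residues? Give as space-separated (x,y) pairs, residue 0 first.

Answer: (0,0) (0,1) (1,1) (1,0) (2,0) (2,-1)

Derivation:
Initial moves: URRRD
Fold: move[2]->D => URDRD (positions: [(0, 0), (0, 1), (1, 1), (1, 0), (2, 0), (2, -1)])
Fold: move[4]->U => URDRU (positions: [(0, 0), (0, 1), (1, 1), (1, 0), (2, 0), (2, 1)])
Fold: move[4]->D => URDRD (positions: [(0, 0), (0, 1), (1, 1), (1, 0), (2, 0), (2, -1)])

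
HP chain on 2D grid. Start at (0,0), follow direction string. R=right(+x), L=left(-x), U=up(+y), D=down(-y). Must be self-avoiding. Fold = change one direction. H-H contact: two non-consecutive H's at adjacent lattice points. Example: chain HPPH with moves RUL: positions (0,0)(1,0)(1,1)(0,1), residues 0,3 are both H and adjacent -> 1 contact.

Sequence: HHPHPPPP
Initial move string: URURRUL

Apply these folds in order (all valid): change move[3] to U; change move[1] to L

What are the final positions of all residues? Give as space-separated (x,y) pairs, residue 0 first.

Initial moves: URURRUL
Fold: move[3]->U => URUURUL (positions: [(0, 0), (0, 1), (1, 1), (1, 2), (1, 3), (2, 3), (2, 4), (1, 4)])
Fold: move[1]->L => ULUURUL (positions: [(0, 0), (0, 1), (-1, 1), (-1, 2), (-1, 3), (0, 3), (0, 4), (-1, 4)])

Answer: (0,0) (0,1) (-1,1) (-1,2) (-1,3) (0,3) (0,4) (-1,4)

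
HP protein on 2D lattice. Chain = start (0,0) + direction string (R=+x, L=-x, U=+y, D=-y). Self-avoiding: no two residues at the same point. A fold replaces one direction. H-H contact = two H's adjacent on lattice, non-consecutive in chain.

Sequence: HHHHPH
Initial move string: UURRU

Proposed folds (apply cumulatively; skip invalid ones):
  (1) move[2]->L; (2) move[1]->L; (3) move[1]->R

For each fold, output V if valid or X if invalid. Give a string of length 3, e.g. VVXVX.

Initial: UURRU -> [(0, 0), (0, 1), (0, 2), (1, 2), (2, 2), (2, 3)]
Fold 1: move[2]->L => UULRU INVALID (collision), skipped
Fold 2: move[1]->L => ULRRU INVALID (collision), skipped
Fold 3: move[1]->R => URRRU VALID

Answer: XXV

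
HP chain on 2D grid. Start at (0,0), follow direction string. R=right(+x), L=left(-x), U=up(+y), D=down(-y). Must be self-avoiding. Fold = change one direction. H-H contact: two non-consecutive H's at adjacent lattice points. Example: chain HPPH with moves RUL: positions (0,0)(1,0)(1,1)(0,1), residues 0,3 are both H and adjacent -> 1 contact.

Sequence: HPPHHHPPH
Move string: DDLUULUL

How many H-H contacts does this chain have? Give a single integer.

Positions: [(0, 0), (0, -1), (0, -2), (-1, -2), (-1, -1), (-1, 0), (-2, 0), (-2, 1), (-3, 1)]
H-H contact: residue 0 @(0,0) - residue 5 @(-1, 0)

Answer: 1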